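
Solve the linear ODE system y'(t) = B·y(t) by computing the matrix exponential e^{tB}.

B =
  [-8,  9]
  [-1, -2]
e^{tB} =
  [-3*t*exp(-5*t) + exp(-5*t), 9*t*exp(-5*t)]
  [-t*exp(-5*t), 3*t*exp(-5*t) + exp(-5*t)]

Strategy: write B = P · J · P⁻¹ where J is a Jordan canonical form, so e^{tB} = P · e^{tJ} · P⁻¹, and e^{tJ} can be computed block-by-block.

B has Jordan form
J =
  [-5,  1]
  [ 0, -5]
(up to reordering of blocks).

Per-block formulas:
  For a 2×2 Jordan block J_2(-5): exp(t · J_2(-5)) = e^(-5t)·(I + t·N), where N is the 2×2 nilpotent shift.

After assembling e^{tJ} and conjugating by P, we get:

e^{tB} =
  [-3*t*exp(-5*t) + exp(-5*t), 9*t*exp(-5*t)]
  [-t*exp(-5*t), 3*t*exp(-5*t) + exp(-5*t)]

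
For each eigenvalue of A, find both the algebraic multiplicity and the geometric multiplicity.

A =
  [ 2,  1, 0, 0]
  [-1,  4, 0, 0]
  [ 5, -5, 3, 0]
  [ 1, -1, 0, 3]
λ = 3: alg = 4, geom = 3

Step 1 — factor the characteristic polynomial to read off the algebraic multiplicities:
  χ_A(x) = (x - 3)^4

Step 2 — compute geometric multiplicities via the rank-nullity identity g(λ) = n − rank(A − λI):
  rank(A − (3)·I) = 1, so dim ker(A − (3)·I) = n − 1 = 3

Summary:
  λ = 3: algebraic multiplicity = 4, geometric multiplicity = 3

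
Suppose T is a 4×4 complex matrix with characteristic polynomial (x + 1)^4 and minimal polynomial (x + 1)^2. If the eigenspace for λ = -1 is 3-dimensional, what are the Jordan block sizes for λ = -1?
Block sizes for λ = -1: [2, 1, 1]

Step 1 — from the characteristic polynomial, algebraic multiplicity of λ = -1 is 4. From dim ker(T − (-1)·I) = 3, there are exactly 3 Jordan blocks for λ = -1.
Step 2 — from the minimal polynomial, the factor (x + 1)^2 tells us the largest block for λ = -1 has size 2.
Step 3 — with total size 4, 3 blocks, and largest block 2, the block sizes (in nonincreasing order) are [2, 1, 1].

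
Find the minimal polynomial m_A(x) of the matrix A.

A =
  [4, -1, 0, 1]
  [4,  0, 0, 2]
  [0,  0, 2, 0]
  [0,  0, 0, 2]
x^2 - 4*x + 4

The characteristic polynomial is χ_A(x) = (x - 2)^4, so the eigenvalues are known. The minimal polynomial is
  m_A(x) = Π_λ (x − λ)^{k_λ}
where k_λ is the size of the *largest* Jordan block for λ (equivalently, the smallest k with (A − λI)^k v = 0 for every generalised eigenvector v of λ).

  λ = 2: largest Jordan block has size 2, contributing (x − 2)^2

So m_A(x) = (x - 2)^2 = x^2 - 4*x + 4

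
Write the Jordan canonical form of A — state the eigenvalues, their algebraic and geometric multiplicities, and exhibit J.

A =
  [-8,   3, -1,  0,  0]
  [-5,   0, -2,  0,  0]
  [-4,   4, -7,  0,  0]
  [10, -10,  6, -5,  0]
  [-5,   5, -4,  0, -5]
J_3(-5) ⊕ J_1(-5) ⊕ J_1(-5)

The characteristic polynomial is
  det(x·I − A) = x^5 + 25*x^4 + 250*x^3 + 1250*x^2 + 3125*x + 3125 = (x + 5)^5

Eigenvalues and multiplicities (the geometric multiplicity of λ is n − rank(A − λI), which equals the number of Jordan blocks for λ):
  λ = -5: algebraic multiplicity = 5, geometric multiplicity = 3

Determining the block sizes for each eigenvalue:
  λ = -5: with am = 5 and gm = 3, the partition is not yet determined (e.g. several partitions of 5 into 3 parts exist). Let N = A − (-5)·I. Computing rank(N^1) = 2, rank(N^2) = 1, rank(N^3) = 0; the number of blocks of size ≥ j is rank(N^{j−1}) − rank(N^j), giving [3, 1, 1]. So we have 1 block(s) of size 3, 2 block(s) of size 1 → block sizes [3, 1, 1]

Assembling the blocks gives a Jordan form
J =
  [-5,  1,  0,  0,  0]
  [ 0, -5,  1,  0,  0]
  [ 0,  0, -5,  0,  0]
  [ 0,  0,  0, -5,  0]
  [ 0,  0,  0,  0, -5]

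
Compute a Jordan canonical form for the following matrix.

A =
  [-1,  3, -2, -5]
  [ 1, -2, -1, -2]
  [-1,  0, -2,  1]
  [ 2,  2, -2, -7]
J_3(-3) ⊕ J_1(-3)

The characteristic polynomial is
  det(x·I − A) = x^4 + 12*x^3 + 54*x^2 + 108*x + 81 = (x + 3)^4

Eigenvalues and multiplicities (the geometric multiplicity of λ is n − rank(A − λI), which equals the number of Jordan blocks for λ):
  λ = -3: algebraic multiplicity = 4, geometric multiplicity = 2

Determining the block sizes for each eigenvalue:
  λ = -3: with am = 4 and gm = 2, the partition is not yet determined (e.g. several partitions of 4 into 2 parts exist). Let N = A − (-3)·I. Computing rank(N^1) = 2, rank(N^2) = 1, rank(N^3) = 0; the number of blocks of size ≥ j is rank(N^{j−1}) − rank(N^j), giving [2, 1, 1]. So we have 1 block(s) of size 3, 1 block(s) of size 1 → block sizes [3, 1]

Assembling the blocks gives a Jordan form
J =
  [-3,  1,  0,  0]
  [ 0, -3,  1,  0]
  [ 0,  0, -3,  0]
  [ 0,  0,  0, -3]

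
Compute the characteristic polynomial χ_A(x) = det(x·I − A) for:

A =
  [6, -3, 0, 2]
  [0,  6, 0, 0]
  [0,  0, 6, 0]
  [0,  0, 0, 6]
x^4 - 24*x^3 + 216*x^2 - 864*x + 1296

Expanding det(x·I − A) (e.g. by cofactor expansion or by noting that A is similar to its Jordan form J, which has the same characteristic polynomial as A) gives
  χ_A(x) = x^4 - 24*x^3 + 216*x^2 - 864*x + 1296
which factors as (x - 6)^4. The eigenvalues (with algebraic multiplicities) are λ = 6 with multiplicity 4.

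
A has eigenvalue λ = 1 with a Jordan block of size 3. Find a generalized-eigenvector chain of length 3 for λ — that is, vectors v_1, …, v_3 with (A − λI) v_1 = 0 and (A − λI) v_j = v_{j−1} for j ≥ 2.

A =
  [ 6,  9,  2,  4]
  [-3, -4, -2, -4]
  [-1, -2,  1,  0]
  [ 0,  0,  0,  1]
A Jordan chain for λ = 1 of length 3:
v_1 = (-4, 2, 1, 0)ᵀ
v_2 = (5, -3, -1, 0)ᵀ
v_3 = (1, 0, 0, 0)ᵀ

Let N = A − (1)·I. We want v_3 with N^3 v_3 = 0 but N^2 v_3 ≠ 0; then v_{j-1} := N · v_j for j = 3, …, 2.

Pick v_3 = (1, 0, 0, 0)ᵀ.
Then v_2 = N · v_3 = (5, -3, -1, 0)ᵀ.
Then v_1 = N · v_2 = (-4, 2, 1, 0)ᵀ.

Sanity check: (A − (1)·I) v_1 = (0, 0, 0, 0)ᵀ = 0. ✓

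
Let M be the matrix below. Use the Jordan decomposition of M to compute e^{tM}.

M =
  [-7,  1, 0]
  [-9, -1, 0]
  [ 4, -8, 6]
e^{tM} =
  [-3*t*exp(-4*t) + exp(-4*t), t*exp(-4*t), 0]
  [-9*t*exp(-4*t), 3*t*exp(-4*t) + exp(-4*t), 0]
  [-6*t*exp(-4*t) + exp(6*t) - exp(-4*t), 2*t*exp(-4*t) - exp(6*t) + exp(-4*t), exp(6*t)]

Strategy: write M = P · J · P⁻¹ where J is a Jordan canonical form, so e^{tM} = P · e^{tJ} · P⁻¹, and e^{tJ} can be computed block-by-block.

M has Jordan form
J =
  [-4,  1, 0]
  [ 0, -4, 0]
  [ 0,  0, 6]
(up to reordering of blocks).

Per-block formulas:
  For a 1×1 block at λ = 6: exp(t · [6]) = [e^(6t)].
  For a 2×2 Jordan block J_2(-4): exp(t · J_2(-4)) = e^(-4t)·(I + t·N), where N is the 2×2 nilpotent shift.

After assembling e^{tJ} and conjugating by P, we get:

e^{tM} =
  [-3*t*exp(-4*t) + exp(-4*t), t*exp(-4*t), 0]
  [-9*t*exp(-4*t), 3*t*exp(-4*t) + exp(-4*t), 0]
  [-6*t*exp(-4*t) + exp(6*t) - exp(-4*t), 2*t*exp(-4*t) - exp(6*t) + exp(-4*t), exp(6*t)]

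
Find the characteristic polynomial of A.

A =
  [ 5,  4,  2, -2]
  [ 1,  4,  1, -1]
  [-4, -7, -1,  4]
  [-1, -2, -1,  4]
x^4 - 12*x^3 + 54*x^2 - 108*x + 81

Expanding det(x·I − A) (e.g. by cofactor expansion or by noting that A is similar to its Jordan form J, which has the same characteristic polynomial as A) gives
  χ_A(x) = x^4 - 12*x^3 + 54*x^2 - 108*x + 81
which factors as (x - 3)^4. The eigenvalues (with algebraic multiplicities) are λ = 3 with multiplicity 4.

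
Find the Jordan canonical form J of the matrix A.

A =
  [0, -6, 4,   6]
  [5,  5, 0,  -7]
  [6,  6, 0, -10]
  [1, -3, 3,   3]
J_3(2) ⊕ J_1(2)

The characteristic polynomial is
  det(x·I − A) = x^4 - 8*x^3 + 24*x^2 - 32*x + 16 = (x - 2)^4

Eigenvalues and multiplicities (the geometric multiplicity of λ is n − rank(A − λI), which equals the number of Jordan blocks for λ):
  λ = 2: algebraic multiplicity = 4, geometric multiplicity = 2

Determining the block sizes for each eigenvalue:
  λ = 2: with am = 4 and gm = 2, the partition is not yet determined (e.g. several partitions of 4 into 2 parts exist). Let N = A − (2)·I. Computing rank(N^1) = 2, rank(N^2) = 1, rank(N^3) = 0; the number of blocks of size ≥ j is rank(N^{j−1}) − rank(N^j), giving [2, 1, 1]. So we have 1 block(s) of size 3, 1 block(s) of size 1 → block sizes [3, 1]

Assembling the blocks gives a Jordan form
J =
  [2, 1, 0, 0]
  [0, 2, 1, 0]
  [0, 0, 2, 0]
  [0, 0, 0, 2]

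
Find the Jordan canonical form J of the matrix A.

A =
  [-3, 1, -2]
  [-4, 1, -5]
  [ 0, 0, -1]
J_3(-1)

The characteristic polynomial is
  det(x·I − A) = x^3 + 3*x^2 + 3*x + 1 = (x + 1)^3

Eigenvalues and multiplicities (the geometric multiplicity of λ is n − rank(A − λI), which equals the number of Jordan blocks for λ):
  λ = -1: algebraic multiplicity = 3, geometric multiplicity = 1

Determining the block sizes for each eigenvalue:
  λ = -1: one block (gm = 1), so the single block has size am = 3 → block sizes [3]

Assembling the blocks gives a Jordan form
J =
  [-1,  1,  0]
  [ 0, -1,  1]
  [ 0,  0, -1]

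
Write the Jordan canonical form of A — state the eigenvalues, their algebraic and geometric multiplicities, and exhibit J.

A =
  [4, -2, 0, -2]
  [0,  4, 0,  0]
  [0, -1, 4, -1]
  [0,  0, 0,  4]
J_2(4) ⊕ J_1(4) ⊕ J_1(4)

The characteristic polynomial is
  det(x·I − A) = x^4 - 16*x^3 + 96*x^2 - 256*x + 256 = (x - 4)^4

Eigenvalues and multiplicities (the geometric multiplicity of λ is n − rank(A − λI), which equals the number of Jordan blocks for λ):
  λ = 4: algebraic multiplicity = 4, geometric multiplicity = 3

Determining the block sizes for each eigenvalue:
  λ = 4: 3 blocks summing to 4 forces exactly one block of size 2 and the rest size 1 → block sizes [2, 1, 1]

Assembling the blocks gives a Jordan form
J =
  [4, 1, 0, 0]
  [0, 4, 0, 0]
  [0, 0, 4, 0]
  [0, 0, 0, 4]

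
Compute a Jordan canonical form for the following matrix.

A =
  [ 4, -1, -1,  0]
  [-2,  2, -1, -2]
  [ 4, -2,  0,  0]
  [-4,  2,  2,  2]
J_3(2) ⊕ J_1(2)

The characteristic polynomial is
  det(x·I − A) = x^4 - 8*x^3 + 24*x^2 - 32*x + 16 = (x - 2)^4

Eigenvalues and multiplicities (the geometric multiplicity of λ is n − rank(A − λI), which equals the number of Jordan blocks for λ):
  λ = 2: algebraic multiplicity = 4, geometric multiplicity = 2

Determining the block sizes for each eigenvalue:
  λ = 2: with am = 4 and gm = 2, the partition is not yet determined (e.g. several partitions of 4 into 2 parts exist). Let N = A − (2)·I. Computing rank(N^1) = 2, rank(N^2) = 1, rank(N^3) = 0; the number of blocks of size ≥ j is rank(N^{j−1}) − rank(N^j), giving [2, 1, 1]. So we have 1 block(s) of size 3, 1 block(s) of size 1 → block sizes [3, 1]

Assembling the blocks gives a Jordan form
J =
  [2, 1, 0, 0]
  [0, 2, 1, 0]
  [0, 0, 2, 0]
  [0, 0, 0, 2]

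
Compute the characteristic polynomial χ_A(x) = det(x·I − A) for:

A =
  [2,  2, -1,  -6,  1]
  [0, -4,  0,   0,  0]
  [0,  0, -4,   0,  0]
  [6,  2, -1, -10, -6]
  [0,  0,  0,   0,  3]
x^5 + 13*x^4 + 48*x^3 - 32*x^2 - 512*x - 768

Expanding det(x·I − A) (e.g. by cofactor expansion or by noting that A is similar to its Jordan form J, which has the same characteristic polynomial as A) gives
  χ_A(x) = x^5 + 13*x^4 + 48*x^3 - 32*x^2 - 512*x - 768
which factors as (x - 3)*(x + 4)^4. The eigenvalues (with algebraic multiplicities) are λ = -4 with multiplicity 4, λ = 3 with multiplicity 1.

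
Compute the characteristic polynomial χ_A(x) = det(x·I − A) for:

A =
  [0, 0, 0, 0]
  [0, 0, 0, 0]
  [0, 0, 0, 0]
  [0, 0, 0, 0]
x^4

Expanding det(x·I − A) (e.g. by cofactor expansion or by noting that A is similar to its Jordan form J, which has the same characteristic polynomial as A) gives
  χ_A(x) = x^4
which factors as x^4. The eigenvalues (with algebraic multiplicities) are λ = 0 with multiplicity 4.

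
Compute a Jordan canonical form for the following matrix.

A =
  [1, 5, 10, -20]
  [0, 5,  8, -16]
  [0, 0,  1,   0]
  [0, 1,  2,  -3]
J_2(1) ⊕ J_1(1) ⊕ J_1(1)

The characteristic polynomial is
  det(x·I − A) = x^4 - 4*x^3 + 6*x^2 - 4*x + 1 = (x - 1)^4

Eigenvalues and multiplicities (the geometric multiplicity of λ is n − rank(A − λI), which equals the number of Jordan blocks for λ):
  λ = 1: algebraic multiplicity = 4, geometric multiplicity = 3

Determining the block sizes for each eigenvalue:
  λ = 1: 3 blocks summing to 4 forces exactly one block of size 2 and the rest size 1 → block sizes [2, 1, 1]

Assembling the blocks gives a Jordan form
J =
  [1, 1, 0, 0]
  [0, 1, 0, 0]
  [0, 0, 1, 0]
  [0, 0, 0, 1]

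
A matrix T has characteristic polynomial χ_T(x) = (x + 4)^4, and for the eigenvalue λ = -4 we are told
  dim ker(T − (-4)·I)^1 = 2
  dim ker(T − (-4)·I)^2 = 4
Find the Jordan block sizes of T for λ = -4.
Block sizes for λ = -4: [2, 2]

From the dimensions of kernels of powers, the number of Jordan blocks of size at least j is d_j − d_{j−1} where d_j = dim ker(N^j) (with d_0 = 0). Computing the differences gives [2, 2].
The number of blocks of size exactly k is (#blocks of size ≥ k) − (#blocks of size ≥ k + 1), so the partition is: 2 block(s) of size 2.
In nonincreasing order the block sizes are [2, 2].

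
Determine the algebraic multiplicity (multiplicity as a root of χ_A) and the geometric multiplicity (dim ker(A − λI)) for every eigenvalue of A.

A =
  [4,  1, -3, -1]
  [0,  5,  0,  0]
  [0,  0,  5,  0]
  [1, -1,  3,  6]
λ = 5: alg = 4, geom = 3

Step 1 — factor the characteristic polynomial to read off the algebraic multiplicities:
  χ_A(x) = (x - 5)^4

Step 2 — compute geometric multiplicities via the rank-nullity identity g(λ) = n − rank(A − λI):
  rank(A − (5)·I) = 1, so dim ker(A − (5)·I) = n − 1 = 3

Summary:
  λ = 5: algebraic multiplicity = 4, geometric multiplicity = 3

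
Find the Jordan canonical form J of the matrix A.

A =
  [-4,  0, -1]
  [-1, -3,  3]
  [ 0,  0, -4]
J_2(-4) ⊕ J_1(-3)

The characteristic polynomial is
  det(x·I − A) = x^3 + 11*x^2 + 40*x + 48 = (x + 3)*(x + 4)^2

Eigenvalues and multiplicities (the geometric multiplicity of λ is n − rank(A − λI), which equals the number of Jordan blocks for λ):
  λ = -4: algebraic multiplicity = 2, geometric multiplicity = 1
  λ = -3: algebraic multiplicity = 1, geometric multiplicity = 1

Determining the block sizes for each eigenvalue:
  λ = -4: one block (gm = 1), so the single block has size am = 2 → block sizes [2]
  λ = -3: one block (gm = 1), so the single block has size am = 1 → block sizes [1]

Assembling the blocks gives a Jordan form
J =
  [-4,  1,  0]
  [ 0, -4,  0]
  [ 0,  0, -3]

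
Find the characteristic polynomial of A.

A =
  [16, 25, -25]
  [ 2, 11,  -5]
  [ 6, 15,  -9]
x^3 - 18*x^2 + 108*x - 216

Expanding det(x·I − A) (e.g. by cofactor expansion or by noting that A is similar to its Jordan form J, which has the same characteristic polynomial as A) gives
  χ_A(x) = x^3 - 18*x^2 + 108*x - 216
which factors as (x - 6)^3. The eigenvalues (with algebraic multiplicities) are λ = 6 with multiplicity 3.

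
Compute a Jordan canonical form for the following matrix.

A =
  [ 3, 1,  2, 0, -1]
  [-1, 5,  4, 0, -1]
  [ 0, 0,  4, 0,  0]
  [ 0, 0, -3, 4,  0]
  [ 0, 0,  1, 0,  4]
J_3(4) ⊕ J_1(4) ⊕ J_1(4)

The characteristic polynomial is
  det(x·I − A) = x^5 - 20*x^4 + 160*x^3 - 640*x^2 + 1280*x - 1024 = (x - 4)^5

Eigenvalues and multiplicities (the geometric multiplicity of λ is n − rank(A − λI), which equals the number of Jordan blocks for λ):
  λ = 4: algebraic multiplicity = 5, geometric multiplicity = 3

Determining the block sizes for each eigenvalue:
  λ = 4: with am = 5 and gm = 3, the partition is not yet determined (e.g. several partitions of 5 into 3 parts exist). Let N = A − (4)·I. Computing rank(N^1) = 2, rank(N^2) = 1, rank(N^3) = 0; the number of blocks of size ≥ j is rank(N^{j−1}) − rank(N^j), giving [3, 1, 1]. So we have 1 block(s) of size 3, 2 block(s) of size 1 → block sizes [3, 1, 1]

Assembling the blocks gives a Jordan form
J =
  [4, 1, 0, 0, 0]
  [0, 4, 1, 0, 0]
  [0, 0, 4, 0, 0]
  [0, 0, 0, 4, 0]
  [0, 0, 0, 0, 4]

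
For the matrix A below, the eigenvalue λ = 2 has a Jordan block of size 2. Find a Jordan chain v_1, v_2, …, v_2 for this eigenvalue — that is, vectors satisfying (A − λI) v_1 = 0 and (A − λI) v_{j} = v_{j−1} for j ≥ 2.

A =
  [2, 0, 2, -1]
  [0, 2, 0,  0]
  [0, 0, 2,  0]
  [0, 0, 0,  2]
A Jordan chain for λ = 2 of length 2:
v_1 = (2, 0, 0, 0)ᵀ
v_2 = (0, 0, 1, 0)ᵀ

Let N = A − (2)·I. We want v_2 with N^2 v_2 = 0 but N^1 v_2 ≠ 0; then v_{j-1} := N · v_j for j = 2, …, 2.

Pick v_2 = (0, 0, 1, 0)ᵀ.
Then v_1 = N · v_2 = (2, 0, 0, 0)ᵀ.

Sanity check: (A − (2)·I) v_1 = (0, 0, 0, 0)ᵀ = 0. ✓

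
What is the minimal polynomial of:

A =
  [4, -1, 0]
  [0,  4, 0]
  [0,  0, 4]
x^2 - 8*x + 16

The characteristic polynomial is χ_A(x) = (x - 4)^3, so the eigenvalues are known. The minimal polynomial is
  m_A(x) = Π_λ (x − λ)^{k_λ}
where k_λ is the size of the *largest* Jordan block for λ (equivalently, the smallest k with (A − λI)^k v = 0 for every generalised eigenvector v of λ).

  λ = 4: largest Jordan block has size 2, contributing (x − 4)^2

So m_A(x) = (x - 4)^2 = x^2 - 8*x + 16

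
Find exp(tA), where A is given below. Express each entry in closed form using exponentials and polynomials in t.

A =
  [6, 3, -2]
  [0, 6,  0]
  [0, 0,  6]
e^{tA} =
  [exp(6*t), 3*t*exp(6*t), -2*t*exp(6*t)]
  [0, exp(6*t), 0]
  [0, 0, exp(6*t)]

Strategy: write A = P · J · P⁻¹ where J is a Jordan canonical form, so e^{tA} = P · e^{tJ} · P⁻¹, and e^{tJ} can be computed block-by-block.

A has Jordan form
J =
  [6, 1, 0]
  [0, 6, 0]
  [0, 0, 6]
(up to reordering of blocks).

Per-block formulas:
  For a 2×2 Jordan block J_2(6): exp(t · J_2(6)) = e^(6t)·(I + t·N), where N is the 2×2 nilpotent shift.
  For a 1×1 block at λ = 6: exp(t · [6]) = [e^(6t)].

After assembling e^{tJ} and conjugating by P, we get:

e^{tA} =
  [exp(6*t), 3*t*exp(6*t), -2*t*exp(6*t)]
  [0, exp(6*t), 0]
  [0, 0, exp(6*t)]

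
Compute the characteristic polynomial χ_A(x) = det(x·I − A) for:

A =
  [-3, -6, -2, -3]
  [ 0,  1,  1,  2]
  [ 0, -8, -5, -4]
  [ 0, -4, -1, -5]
x^4 + 12*x^3 + 54*x^2 + 108*x + 81

Expanding det(x·I − A) (e.g. by cofactor expansion or by noting that A is similar to its Jordan form J, which has the same characteristic polynomial as A) gives
  χ_A(x) = x^4 + 12*x^3 + 54*x^2 + 108*x + 81
which factors as (x + 3)^4. The eigenvalues (with algebraic multiplicities) are λ = -3 with multiplicity 4.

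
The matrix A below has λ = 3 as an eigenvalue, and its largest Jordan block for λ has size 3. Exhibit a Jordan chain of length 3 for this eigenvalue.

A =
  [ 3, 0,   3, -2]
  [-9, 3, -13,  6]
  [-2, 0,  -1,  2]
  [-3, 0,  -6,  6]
A Jordan chain for λ = 3 of length 3:
v_1 = (0, -3, 0, 0)ᵀ
v_2 = (3, -22, -6, -9)ᵀ
v_3 = (1, 0, 1, 0)ᵀ

Let N = A − (3)·I. We want v_3 with N^3 v_3 = 0 but N^2 v_3 ≠ 0; then v_{j-1} := N · v_j for j = 3, …, 2.

Pick v_3 = (1, 0, 1, 0)ᵀ.
Then v_2 = N · v_3 = (3, -22, -6, -9)ᵀ.
Then v_1 = N · v_2 = (0, -3, 0, 0)ᵀ.

Sanity check: (A − (3)·I) v_1 = (0, 0, 0, 0)ᵀ = 0. ✓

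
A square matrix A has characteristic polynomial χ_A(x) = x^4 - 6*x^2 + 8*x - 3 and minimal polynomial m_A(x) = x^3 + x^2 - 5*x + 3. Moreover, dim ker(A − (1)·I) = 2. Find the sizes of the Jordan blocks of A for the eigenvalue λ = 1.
Block sizes for λ = 1: [2, 1]

Step 1 — from the characteristic polynomial, algebraic multiplicity of λ = 1 is 3. From dim ker(A − (1)·I) = 2, there are exactly 2 Jordan blocks for λ = 1.
Step 2 — from the minimal polynomial, the factor (x − 1)^2 tells us the largest block for λ = 1 has size 2.
Step 3 — with total size 3, 2 blocks, and largest block 2, the block sizes (in nonincreasing order) are [2, 1].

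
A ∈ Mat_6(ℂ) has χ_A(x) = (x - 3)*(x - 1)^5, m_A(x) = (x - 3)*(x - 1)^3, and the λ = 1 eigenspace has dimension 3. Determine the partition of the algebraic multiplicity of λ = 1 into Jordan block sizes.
Block sizes for λ = 1: [3, 1, 1]

Step 1 — from the characteristic polynomial, algebraic multiplicity of λ = 1 is 5. From dim ker(A − (1)·I) = 3, there are exactly 3 Jordan blocks for λ = 1.
Step 2 — from the minimal polynomial, the factor (x − 1)^3 tells us the largest block for λ = 1 has size 3.
Step 3 — with total size 5, 3 blocks, and largest block 3, the block sizes (in nonincreasing order) are [3, 1, 1].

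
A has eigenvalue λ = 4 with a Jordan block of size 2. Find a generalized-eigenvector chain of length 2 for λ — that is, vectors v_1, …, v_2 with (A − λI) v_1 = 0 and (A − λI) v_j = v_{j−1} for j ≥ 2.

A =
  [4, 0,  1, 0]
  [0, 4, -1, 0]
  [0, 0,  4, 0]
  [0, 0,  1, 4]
A Jordan chain for λ = 4 of length 2:
v_1 = (1, -1, 0, 1)ᵀ
v_2 = (0, 0, 1, 0)ᵀ

Let N = A − (4)·I. We want v_2 with N^2 v_2 = 0 but N^1 v_2 ≠ 0; then v_{j-1} := N · v_j for j = 2, …, 2.

Pick v_2 = (0, 0, 1, 0)ᵀ.
Then v_1 = N · v_2 = (1, -1, 0, 1)ᵀ.

Sanity check: (A − (4)·I) v_1 = (0, 0, 0, 0)ᵀ = 0. ✓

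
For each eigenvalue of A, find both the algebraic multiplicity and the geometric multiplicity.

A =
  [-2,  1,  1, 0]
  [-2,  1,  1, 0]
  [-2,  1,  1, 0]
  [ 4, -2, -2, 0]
λ = 0: alg = 4, geom = 3

Step 1 — factor the characteristic polynomial to read off the algebraic multiplicities:
  χ_A(x) = x^4

Step 2 — compute geometric multiplicities via the rank-nullity identity g(λ) = n − rank(A − λI):
  rank(A − (0)·I) = 1, so dim ker(A − (0)·I) = n − 1 = 3

Summary:
  λ = 0: algebraic multiplicity = 4, geometric multiplicity = 3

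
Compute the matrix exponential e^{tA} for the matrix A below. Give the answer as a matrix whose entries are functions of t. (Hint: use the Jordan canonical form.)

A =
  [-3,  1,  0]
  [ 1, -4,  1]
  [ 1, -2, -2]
e^{tA} =
  [t^2*exp(-3*t)/2 + exp(-3*t), -t^2*exp(-3*t)/2 + t*exp(-3*t), t^2*exp(-3*t)/2]
  [t*exp(-3*t), -t*exp(-3*t) + exp(-3*t), t*exp(-3*t)]
  [-t^2*exp(-3*t)/2 + t*exp(-3*t), t^2*exp(-3*t)/2 - 2*t*exp(-3*t), -t^2*exp(-3*t)/2 + t*exp(-3*t) + exp(-3*t)]

Strategy: write A = P · J · P⁻¹ where J is a Jordan canonical form, so e^{tA} = P · e^{tJ} · P⁻¹, and e^{tJ} can be computed block-by-block.

A has Jordan form
J =
  [-3,  1,  0]
  [ 0, -3,  1]
  [ 0,  0, -3]
(up to reordering of blocks).

Per-block formulas:
  For a 3×3 Jordan block J_3(-3): exp(t · J_3(-3)) = e^(-3t)·(I + t·N + (t^2/2)·N^2), where N is the 3×3 nilpotent shift.

After assembling e^{tJ} and conjugating by P, we get:

e^{tA} =
  [t^2*exp(-3*t)/2 + exp(-3*t), -t^2*exp(-3*t)/2 + t*exp(-3*t), t^2*exp(-3*t)/2]
  [t*exp(-3*t), -t*exp(-3*t) + exp(-3*t), t*exp(-3*t)]
  [-t^2*exp(-3*t)/2 + t*exp(-3*t), t^2*exp(-3*t)/2 - 2*t*exp(-3*t), -t^2*exp(-3*t)/2 + t*exp(-3*t) + exp(-3*t)]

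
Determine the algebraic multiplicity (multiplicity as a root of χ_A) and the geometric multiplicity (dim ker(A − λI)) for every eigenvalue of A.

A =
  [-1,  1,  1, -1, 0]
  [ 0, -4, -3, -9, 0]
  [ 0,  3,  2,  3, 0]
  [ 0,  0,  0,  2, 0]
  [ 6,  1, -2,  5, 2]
λ = -1: alg = 3, geom = 2; λ = 2: alg = 2, geom = 2

Step 1 — factor the characteristic polynomial to read off the algebraic multiplicities:
  χ_A(x) = (x - 2)^2*(x + 1)^3

Step 2 — compute geometric multiplicities via the rank-nullity identity g(λ) = n − rank(A − λI):
  rank(A − (-1)·I) = 3, so dim ker(A − (-1)·I) = n − 3 = 2
  rank(A − (2)·I) = 3, so dim ker(A − (2)·I) = n − 3 = 2

Summary:
  λ = -1: algebraic multiplicity = 3, geometric multiplicity = 2
  λ = 2: algebraic multiplicity = 2, geometric multiplicity = 2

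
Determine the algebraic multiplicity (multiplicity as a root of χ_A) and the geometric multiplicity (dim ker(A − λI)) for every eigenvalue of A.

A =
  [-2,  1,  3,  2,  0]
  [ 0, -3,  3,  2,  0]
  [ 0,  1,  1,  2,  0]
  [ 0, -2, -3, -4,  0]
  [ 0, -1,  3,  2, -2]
λ = -2: alg = 5, geom = 3

Step 1 — factor the characteristic polynomial to read off the algebraic multiplicities:
  χ_A(x) = (x + 2)^5

Step 2 — compute geometric multiplicities via the rank-nullity identity g(λ) = n − rank(A − λI):
  rank(A − (-2)·I) = 2, so dim ker(A − (-2)·I) = n − 2 = 3

Summary:
  λ = -2: algebraic multiplicity = 5, geometric multiplicity = 3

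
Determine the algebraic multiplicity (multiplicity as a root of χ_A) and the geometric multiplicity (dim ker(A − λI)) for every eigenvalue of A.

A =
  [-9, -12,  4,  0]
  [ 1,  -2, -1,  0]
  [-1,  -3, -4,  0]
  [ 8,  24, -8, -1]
λ = -5: alg = 3, geom = 2; λ = -1: alg = 1, geom = 1

Step 1 — factor the characteristic polynomial to read off the algebraic multiplicities:
  χ_A(x) = (x + 1)*(x + 5)^3

Step 2 — compute geometric multiplicities via the rank-nullity identity g(λ) = n − rank(A − λI):
  rank(A − (-5)·I) = 2, so dim ker(A − (-5)·I) = n − 2 = 2
  rank(A − (-1)·I) = 3, so dim ker(A − (-1)·I) = n − 3 = 1

Summary:
  λ = -5: algebraic multiplicity = 3, geometric multiplicity = 2
  λ = -1: algebraic multiplicity = 1, geometric multiplicity = 1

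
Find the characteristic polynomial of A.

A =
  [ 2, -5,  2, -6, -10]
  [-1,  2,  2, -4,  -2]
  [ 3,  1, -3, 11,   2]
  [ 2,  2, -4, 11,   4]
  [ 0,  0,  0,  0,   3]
x^5 - 15*x^4 + 90*x^3 - 270*x^2 + 405*x - 243

Expanding det(x·I − A) (e.g. by cofactor expansion or by noting that A is similar to its Jordan form J, which has the same characteristic polynomial as A) gives
  χ_A(x) = x^5 - 15*x^4 + 90*x^3 - 270*x^2 + 405*x - 243
which factors as (x - 3)^5. The eigenvalues (with algebraic multiplicities) are λ = 3 with multiplicity 5.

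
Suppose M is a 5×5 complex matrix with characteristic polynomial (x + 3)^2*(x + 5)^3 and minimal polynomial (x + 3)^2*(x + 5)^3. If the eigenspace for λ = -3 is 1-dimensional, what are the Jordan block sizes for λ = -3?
Block sizes for λ = -3: [2]

Step 1 — from the characteristic polynomial, algebraic multiplicity of λ = -3 is 2. From dim ker(M − (-3)·I) = 1, there are exactly 1 Jordan blocks for λ = -3.
Step 2 — from the minimal polynomial, the factor (x + 3)^2 tells us the largest block for λ = -3 has size 2.
Step 3 — with total size 2, 1 blocks, and largest block 2, the block sizes (in nonincreasing order) are [2].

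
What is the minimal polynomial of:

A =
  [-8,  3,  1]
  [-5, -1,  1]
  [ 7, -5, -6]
x^3 + 15*x^2 + 75*x + 125

The characteristic polynomial is χ_A(x) = (x + 5)^3, so the eigenvalues are known. The minimal polynomial is
  m_A(x) = Π_λ (x − λ)^{k_λ}
where k_λ is the size of the *largest* Jordan block for λ (equivalently, the smallest k with (A − λI)^k v = 0 for every generalised eigenvector v of λ).

  λ = -5: largest Jordan block has size 3, contributing (x + 5)^3

So m_A(x) = (x + 5)^3 = x^3 + 15*x^2 + 75*x + 125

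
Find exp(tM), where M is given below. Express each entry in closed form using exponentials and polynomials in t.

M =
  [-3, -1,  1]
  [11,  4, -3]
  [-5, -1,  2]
e^{tM} =
  [-4*t*exp(t) + exp(t), -t*exp(t), t*exp(t)]
  [2*t^2*exp(t) + 11*t*exp(t), t^2*exp(t)/2 + 3*t*exp(t) + exp(t), -t^2*exp(t)/2 - 3*t*exp(t)]
  [2*t^2*exp(t) - 5*t*exp(t), t^2*exp(t)/2 - t*exp(t), -t^2*exp(t)/2 + t*exp(t) + exp(t)]

Strategy: write M = P · J · P⁻¹ where J is a Jordan canonical form, so e^{tM} = P · e^{tJ} · P⁻¹, and e^{tJ} can be computed block-by-block.

M has Jordan form
J =
  [1, 1, 0]
  [0, 1, 1]
  [0, 0, 1]
(up to reordering of blocks).

Per-block formulas:
  For a 3×3 Jordan block J_3(1): exp(t · J_3(1)) = e^(1t)·(I + t·N + (t^2/2)·N^2), where N is the 3×3 nilpotent shift.

After assembling e^{tJ} and conjugating by P, we get:

e^{tM} =
  [-4*t*exp(t) + exp(t), -t*exp(t), t*exp(t)]
  [2*t^2*exp(t) + 11*t*exp(t), t^2*exp(t)/2 + 3*t*exp(t) + exp(t), -t^2*exp(t)/2 - 3*t*exp(t)]
  [2*t^2*exp(t) - 5*t*exp(t), t^2*exp(t)/2 - t*exp(t), -t^2*exp(t)/2 + t*exp(t) + exp(t)]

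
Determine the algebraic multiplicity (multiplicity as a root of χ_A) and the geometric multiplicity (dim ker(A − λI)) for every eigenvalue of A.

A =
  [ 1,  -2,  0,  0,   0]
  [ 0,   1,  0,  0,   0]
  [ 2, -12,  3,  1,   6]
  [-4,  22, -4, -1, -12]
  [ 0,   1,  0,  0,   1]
λ = 1: alg = 5, geom = 3

Step 1 — factor the characteristic polynomial to read off the algebraic multiplicities:
  χ_A(x) = (x - 1)^5

Step 2 — compute geometric multiplicities via the rank-nullity identity g(λ) = n − rank(A − λI):
  rank(A − (1)·I) = 2, so dim ker(A − (1)·I) = n − 2 = 3

Summary:
  λ = 1: algebraic multiplicity = 5, geometric multiplicity = 3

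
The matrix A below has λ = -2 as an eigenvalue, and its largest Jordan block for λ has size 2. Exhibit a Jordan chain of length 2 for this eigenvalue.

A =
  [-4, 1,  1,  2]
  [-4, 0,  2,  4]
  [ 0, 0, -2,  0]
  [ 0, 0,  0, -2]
A Jordan chain for λ = -2 of length 2:
v_1 = (-2, -4, 0, 0)ᵀ
v_2 = (1, 0, 0, 0)ᵀ

Let N = A − (-2)·I. We want v_2 with N^2 v_2 = 0 but N^1 v_2 ≠ 0; then v_{j-1} := N · v_j for j = 2, …, 2.

Pick v_2 = (1, 0, 0, 0)ᵀ.
Then v_1 = N · v_2 = (-2, -4, 0, 0)ᵀ.

Sanity check: (A − (-2)·I) v_1 = (0, 0, 0, 0)ᵀ = 0. ✓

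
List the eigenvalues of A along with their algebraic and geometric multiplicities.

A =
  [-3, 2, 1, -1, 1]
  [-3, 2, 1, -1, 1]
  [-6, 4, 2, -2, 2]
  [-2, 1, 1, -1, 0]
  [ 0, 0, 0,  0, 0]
λ = 0: alg = 5, geom = 3

Step 1 — factor the characteristic polynomial to read off the algebraic multiplicities:
  χ_A(x) = x^5

Step 2 — compute geometric multiplicities via the rank-nullity identity g(λ) = n − rank(A − λI):
  rank(A − (0)·I) = 2, so dim ker(A − (0)·I) = n − 2 = 3

Summary:
  λ = 0: algebraic multiplicity = 5, geometric multiplicity = 3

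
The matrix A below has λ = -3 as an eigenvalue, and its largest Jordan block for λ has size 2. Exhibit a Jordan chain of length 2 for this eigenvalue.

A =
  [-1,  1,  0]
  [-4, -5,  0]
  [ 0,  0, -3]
A Jordan chain for λ = -3 of length 2:
v_1 = (2, -4, 0)ᵀ
v_2 = (1, 0, 0)ᵀ

Let N = A − (-3)·I. We want v_2 with N^2 v_2 = 0 but N^1 v_2 ≠ 0; then v_{j-1} := N · v_j for j = 2, …, 2.

Pick v_2 = (1, 0, 0)ᵀ.
Then v_1 = N · v_2 = (2, -4, 0)ᵀ.

Sanity check: (A − (-3)·I) v_1 = (0, 0, 0)ᵀ = 0. ✓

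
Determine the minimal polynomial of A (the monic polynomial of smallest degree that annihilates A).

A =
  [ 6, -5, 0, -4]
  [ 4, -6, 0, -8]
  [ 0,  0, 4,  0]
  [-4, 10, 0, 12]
x^2 - 8*x + 16

The characteristic polynomial is χ_A(x) = (x - 4)^4, so the eigenvalues are known. The minimal polynomial is
  m_A(x) = Π_λ (x − λ)^{k_λ}
where k_λ is the size of the *largest* Jordan block for λ (equivalently, the smallest k with (A − λI)^k v = 0 for every generalised eigenvector v of λ).

  λ = 4: largest Jordan block has size 2, contributing (x − 4)^2

So m_A(x) = (x - 4)^2 = x^2 - 8*x + 16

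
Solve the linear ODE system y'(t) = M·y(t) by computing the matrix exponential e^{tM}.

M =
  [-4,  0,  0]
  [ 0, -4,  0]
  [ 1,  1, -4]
e^{tM} =
  [exp(-4*t), 0, 0]
  [0, exp(-4*t), 0]
  [t*exp(-4*t), t*exp(-4*t), exp(-4*t)]

Strategy: write M = P · J · P⁻¹ where J is a Jordan canonical form, so e^{tM} = P · e^{tJ} · P⁻¹, and e^{tJ} can be computed block-by-block.

M has Jordan form
J =
  [-4,  1,  0]
  [ 0, -4,  0]
  [ 0,  0, -4]
(up to reordering of blocks).

Per-block formulas:
  For a 1×1 block at λ = -4: exp(t · [-4]) = [e^(-4t)].
  For a 2×2 Jordan block J_2(-4): exp(t · J_2(-4)) = e^(-4t)·(I + t·N), where N is the 2×2 nilpotent shift.

After assembling e^{tJ} and conjugating by P, we get:

e^{tM} =
  [exp(-4*t), 0, 0]
  [0, exp(-4*t), 0]
  [t*exp(-4*t), t*exp(-4*t), exp(-4*t)]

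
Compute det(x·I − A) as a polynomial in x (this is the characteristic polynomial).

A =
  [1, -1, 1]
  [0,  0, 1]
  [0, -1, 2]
x^3 - 3*x^2 + 3*x - 1

Expanding det(x·I − A) (e.g. by cofactor expansion or by noting that A is similar to its Jordan form J, which has the same characteristic polynomial as A) gives
  χ_A(x) = x^3 - 3*x^2 + 3*x - 1
which factors as (x - 1)^3. The eigenvalues (with algebraic multiplicities) are λ = 1 with multiplicity 3.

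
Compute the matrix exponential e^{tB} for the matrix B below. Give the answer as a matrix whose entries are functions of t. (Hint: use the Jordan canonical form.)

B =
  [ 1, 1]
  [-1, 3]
e^{tB} =
  [-t*exp(2*t) + exp(2*t), t*exp(2*t)]
  [-t*exp(2*t), t*exp(2*t) + exp(2*t)]

Strategy: write B = P · J · P⁻¹ where J is a Jordan canonical form, so e^{tB} = P · e^{tJ} · P⁻¹, and e^{tJ} can be computed block-by-block.

B has Jordan form
J =
  [2, 1]
  [0, 2]
(up to reordering of blocks).

Per-block formulas:
  For a 2×2 Jordan block J_2(2): exp(t · J_2(2)) = e^(2t)·(I + t·N), where N is the 2×2 nilpotent shift.

After assembling e^{tJ} and conjugating by P, we get:

e^{tB} =
  [-t*exp(2*t) + exp(2*t), t*exp(2*t)]
  [-t*exp(2*t), t*exp(2*t) + exp(2*t)]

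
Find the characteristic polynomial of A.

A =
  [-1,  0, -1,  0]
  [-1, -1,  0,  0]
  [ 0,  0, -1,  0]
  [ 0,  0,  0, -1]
x^4 + 4*x^3 + 6*x^2 + 4*x + 1

Expanding det(x·I − A) (e.g. by cofactor expansion or by noting that A is similar to its Jordan form J, which has the same characteristic polynomial as A) gives
  χ_A(x) = x^4 + 4*x^3 + 6*x^2 + 4*x + 1
which factors as (x + 1)^4. The eigenvalues (with algebraic multiplicities) are λ = -1 with multiplicity 4.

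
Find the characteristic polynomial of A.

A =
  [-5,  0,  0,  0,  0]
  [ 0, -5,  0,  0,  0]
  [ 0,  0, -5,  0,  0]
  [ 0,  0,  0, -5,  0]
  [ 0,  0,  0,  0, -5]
x^5 + 25*x^4 + 250*x^3 + 1250*x^2 + 3125*x + 3125

Expanding det(x·I − A) (e.g. by cofactor expansion or by noting that A is similar to its Jordan form J, which has the same characteristic polynomial as A) gives
  χ_A(x) = x^5 + 25*x^4 + 250*x^3 + 1250*x^2 + 3125*x + 3125
which factors as (x + 5)^5. The eigenvalues (with algebraic multiplicities) are λ = -5 with multiplicity 5.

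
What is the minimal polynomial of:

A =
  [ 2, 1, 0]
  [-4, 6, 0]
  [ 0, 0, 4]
x^2 - 8*x + 16

The characteristic polynomial is χ_A(x) = (x - 4)^3, so the eigenvalues are known. The minimal polynomial is
  m_A(x) = Π_λ (x − λ)^{k_λ}
where k_λ is the size of the *largest* Jordan block for λ (equivalently, the smallest k with (A − λI)^k v = 0 for every generalised eigenvector v of λ).

  λ = 4: largest Jordan block has size 2, contributing (x − 4)^2

So m_A(x) = (x - 4)^2 = x^2 - 8*x + 16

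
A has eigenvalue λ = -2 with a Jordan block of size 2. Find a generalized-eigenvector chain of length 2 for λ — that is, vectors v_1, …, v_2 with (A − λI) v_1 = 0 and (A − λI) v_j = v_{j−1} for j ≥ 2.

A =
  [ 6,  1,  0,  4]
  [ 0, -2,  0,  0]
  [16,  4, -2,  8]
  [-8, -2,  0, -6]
A Jordan chain for λ = -2 of length 2:
v_1 = (1, 0, 4, -2)ᵀ
v_2 = (0, 1, 0, 0)ᵀ

Let N = A − (-2)·I. We want v_2 with N^2 v_2 = 0 but N^1 v_2 ≠ 0; then v_{j-1} := N · v_j for j = 2, …, 2.

Pick v_2 = (0, 1, 0, 0)ᵀ.
Then v_1 = N · v_2 = (1, 0, 4, -2)ᵀ.

Sanity check: (A − (-2)·I) v_1 = (0, 0, 0, 0)ᵀ = 0. ✓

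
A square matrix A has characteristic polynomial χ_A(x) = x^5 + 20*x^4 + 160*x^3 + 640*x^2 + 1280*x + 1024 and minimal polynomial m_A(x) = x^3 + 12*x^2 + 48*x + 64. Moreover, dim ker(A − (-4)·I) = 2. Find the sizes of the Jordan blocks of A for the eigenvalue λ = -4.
Block sizes for λ = -4: [3, 2]

Step 1 — from the characteristic polynomial, algebraic multiplicity of λ = -4 is 5. From dim ker(A − (-4)·I) = 2, there are exactly 2 Jordan blocks for λ = -4.
Step 2 — from the minimal polynomial, the factor (x + 4)^3 tells us the largest block for λ = -4 has size 3.
Step 3 — with total size 5, 2 blocks, and largest block 3, the block sizes (in nonincreasing order) are [3, 2].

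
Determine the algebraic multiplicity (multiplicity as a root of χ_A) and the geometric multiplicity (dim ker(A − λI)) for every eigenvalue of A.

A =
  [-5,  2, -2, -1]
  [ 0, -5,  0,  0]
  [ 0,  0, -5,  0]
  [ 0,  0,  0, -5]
λ = -5: alg = 4, geom = 3

Step 1 — factor the characteristic polynomial to read off the algebraic multiplicities:
  χ_A(x) = (x + 5)^4

Step 2 — compute geometric multiplicities via the rank-nullity identity g(λ) = n − rank(A − λI):
  rank(A − (-5)·I) = 1, so dim ker(A − (-5)·I) = n − 1 = 3

Summary:
  λ = -5: algebraic multiplicity = 4, geometric multiplicity = 3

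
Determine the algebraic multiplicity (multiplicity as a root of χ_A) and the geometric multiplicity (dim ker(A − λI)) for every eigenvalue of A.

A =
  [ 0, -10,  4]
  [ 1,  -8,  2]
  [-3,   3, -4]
λ = -4: alg = 3, geom = 1

Step 1 — factor the characteristic polynomial to read off the algebraic multiplicities:
  χ_A(x) = (x + 4)^3

Step 2 — compute geometric multiplicities via the rank-nullity identity g(λ) = n − rank(A − λI):
  rank(A − (-4)·I) = 2, so dim ker(A − (-4)·I) = n − 2 = 1

Summary:
  λ = -4: algebraic multiplicity = 3, geometric multiplicity = 1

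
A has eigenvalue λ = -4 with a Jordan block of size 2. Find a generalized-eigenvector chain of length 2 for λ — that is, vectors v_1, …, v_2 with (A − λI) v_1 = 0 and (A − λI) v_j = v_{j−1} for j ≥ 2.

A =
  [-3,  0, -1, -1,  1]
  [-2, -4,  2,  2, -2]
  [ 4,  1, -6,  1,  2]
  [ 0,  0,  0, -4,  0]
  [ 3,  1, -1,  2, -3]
A Jordan chain for λ = -4 of length 2:
v_1 = (1, -2, 4, 0, 3)ᵀ
v_2 = (1, 0, 0, 0, 0)ᵀ

Let N = A − (-4)·I. We want v_2 with N^2 v_2 = 0 but N^1 v_2 ≠ 0; then v_{j-1} := N · v_j for j = 2, …, 2.

Pick v_2 = (1, 0, 0, 0, 0)ᵀ.
Then v_1 = N · v_2 = (1, -2, 4, 0, 3)ᵀ.

Sanity check: (A − (-4)·I) v_1 = (0, 0, 0, 0, 0)ᵀ = 0. ✓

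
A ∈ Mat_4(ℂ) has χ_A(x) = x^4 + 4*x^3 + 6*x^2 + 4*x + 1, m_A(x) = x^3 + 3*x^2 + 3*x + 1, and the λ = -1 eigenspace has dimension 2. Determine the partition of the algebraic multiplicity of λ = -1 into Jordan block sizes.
Block sizes for λ = -1: [3, 1]

Step 1 — from the characteristic polynomial, algebraic multiplicity of λ = -1 is 4. From dim ker(A − (-1)·I) = 2, there are exactly 2 Jordan blocks for λ = -1.
Step 2 — from the minimal polynomial, the factor (x + 1)^3 tells us the largest block for λ = -1 has size 3.
Step 3 — with total size 4, 2 blocks, and largest block 3, the block sizes (in nonincreasing order) are [3, 1].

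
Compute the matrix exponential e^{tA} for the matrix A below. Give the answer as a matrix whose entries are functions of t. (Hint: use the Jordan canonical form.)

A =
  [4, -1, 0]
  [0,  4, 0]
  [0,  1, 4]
e^{tA} =
  [exp(4*t), -t*exp(4*t), 0]
  [0, exp(4*t), 0]
  [0, t*exp(4*t), exp(4*t)]

Strategy: write A = P · J · P⁻¹ where J is a Jordan canonical form, so e^{tA} = P · e^{tJ} · P⁻¹, and e^{tJ} can be computed block-by-block.

A has Jordan form
J =
  [4, 1, 0]
  [0, 4, 0]
  [0, 0, 4]
(up to reordering of blocks).

Per-block formulas:
  For a 2×2 Jordan block J_2(4): exp(t · J_2(4)) = e^(4t)·(I + t·N), where N is the 2×2 nilpotent shift.
  For a 1×1 block at λ = 4: exp(t · [4]) = [e^(4t)].

After assembling e^{tJ} and conjugating by P, we get:

e^{tA} =
  [exp(4*t), -t*exp(4*t), 0]
  [0, exp(4*t), 0]
  [0, t*exp(4*t), exp(4*t)]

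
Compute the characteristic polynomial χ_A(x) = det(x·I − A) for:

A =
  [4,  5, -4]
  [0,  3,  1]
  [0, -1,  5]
x^3 - 12*x^2 + 48*x - 64

Expanding det(x·I − A) (e.g. by cofactor expansion or by noting that A is similar to its Jordan form J, which has the same characteristic polynomial as A) gives
  χ_A(x) = x^3 - 12*x^2 + 48*x - 64
which factors as (x - 4)^3. The eigenvalues (with algebraic multiplicities) are λ = 4 with multiplicity 3.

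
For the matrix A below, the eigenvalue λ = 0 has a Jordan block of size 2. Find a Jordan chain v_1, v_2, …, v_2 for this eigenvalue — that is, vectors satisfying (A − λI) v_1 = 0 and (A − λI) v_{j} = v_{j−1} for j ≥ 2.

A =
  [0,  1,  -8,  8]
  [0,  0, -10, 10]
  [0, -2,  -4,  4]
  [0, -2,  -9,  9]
A Jordan chain for λ = 0 of length 2:
v_1 = (1, 0, -2, -2)ᵀ
v_2 = (0, 1, 0, 0)ᵀ

Let N = A − (0)·I. We want v_2 with N^2 v_2 = 0 but N^1 v_2 ≠ 0; then v_{j-1} := N · v_j for j = 2, …, 2.

Pick v_2 = (0, 1, 0, 0)ᵀ.
Then v_1 = N · v_2 = (1, 0, -2, -2)ᵀ.

Sanity check: (A − (0)·I) v_1 = (0, 0, 0, 0)ᵀ = 0. ✓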